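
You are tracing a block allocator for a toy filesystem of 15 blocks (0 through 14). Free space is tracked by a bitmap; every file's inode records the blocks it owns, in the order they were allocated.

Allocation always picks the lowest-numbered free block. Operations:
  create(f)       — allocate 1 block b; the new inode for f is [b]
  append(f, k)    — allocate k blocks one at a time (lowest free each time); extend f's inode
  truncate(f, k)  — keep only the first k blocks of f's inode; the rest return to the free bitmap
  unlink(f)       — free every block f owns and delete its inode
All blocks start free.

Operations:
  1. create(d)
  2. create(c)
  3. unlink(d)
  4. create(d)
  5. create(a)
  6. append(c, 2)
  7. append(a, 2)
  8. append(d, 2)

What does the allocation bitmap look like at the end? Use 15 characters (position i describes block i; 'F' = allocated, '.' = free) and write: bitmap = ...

  1. create(d)  ⇒  F..............  {d→[0]}
  2. create(c)  ⇒  FF.............  {c→[1]; d→[0]}
  3. unlink(d)  ⇒  .F.............  {c→[1]}
  4. create(d)  ⇒  FF.............  {c→[1]; d→[0]}
  5. create(a)  ⇒  FFF............  {a→[2]; c→[1]; d→[0]}
  6. append(c, 2)  ⇒  FFFFF..........  {a→[2]; c→[1, 3, 4]; d→[0]}
  7. append(a, 2)  ⇒  FFFFFFF........  {a→[2, 5, 6]; c→[1, 3, 4]; d→[0]}
  8. append(d, 2)  ⇒  FFFFFFFFF......  {a→[2, 5, 6]; c→[1, 3, 4]; d→[0, 7, 8]}

bitmap = FFFFFFFFF......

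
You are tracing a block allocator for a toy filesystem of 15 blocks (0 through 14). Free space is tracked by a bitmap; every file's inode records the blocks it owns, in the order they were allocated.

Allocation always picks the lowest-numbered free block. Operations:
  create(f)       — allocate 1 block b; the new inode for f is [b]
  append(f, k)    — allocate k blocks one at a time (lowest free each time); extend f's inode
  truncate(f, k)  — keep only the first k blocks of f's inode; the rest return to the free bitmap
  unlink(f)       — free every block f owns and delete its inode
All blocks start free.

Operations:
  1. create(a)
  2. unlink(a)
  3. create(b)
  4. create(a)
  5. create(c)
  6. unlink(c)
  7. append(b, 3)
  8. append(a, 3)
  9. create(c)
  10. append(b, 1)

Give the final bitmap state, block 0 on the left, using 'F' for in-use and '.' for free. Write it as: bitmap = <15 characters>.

after create(a) → a:[0]  free=[F..............]
after unlink(a) →   free=[...............]
after create(b) → b:[0]  free=[F..............]
after create(a) → a:[1], b:[0]  free=[FF.............]
after create(c) → a:[1], b:[0], c:[2]  free=[FFF............]
after unlink(c) → a:[1], b:[0]  free=[FF.............]
after append(b, 3) → a:[1], b:[0, 2, 3, 4]  free=[FFFFF..........]
after append(a, 3) → a:[1, 5, 6, 7], b:[0, 2, 3, 4]  free=[FFFFFFFF.......]
after create(c) → a:[1, 5, 6, 7], b:[0, 2, 3, 4], c:[8]  free=[FFFFFFFFF......]
after append(b, 1) → a:[1, 5, 6, 7], b:[0, 2, 3, 4, 9], c:[8]  free=[FFFFFFFFFF.....]

bitmap = FFFFFFFFFF.....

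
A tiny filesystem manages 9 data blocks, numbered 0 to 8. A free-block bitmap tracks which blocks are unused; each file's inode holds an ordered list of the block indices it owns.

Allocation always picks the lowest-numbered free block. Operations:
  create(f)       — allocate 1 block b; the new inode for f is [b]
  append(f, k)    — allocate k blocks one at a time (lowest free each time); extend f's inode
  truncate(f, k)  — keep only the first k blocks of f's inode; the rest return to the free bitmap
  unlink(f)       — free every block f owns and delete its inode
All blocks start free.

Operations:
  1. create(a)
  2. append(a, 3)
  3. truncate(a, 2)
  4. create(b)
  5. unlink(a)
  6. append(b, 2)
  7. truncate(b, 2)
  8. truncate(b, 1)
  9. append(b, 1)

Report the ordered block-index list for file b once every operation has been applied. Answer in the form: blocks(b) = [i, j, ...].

[1] create(a) — a=0 (map F........)
[2] append(a, 3) — a=0,1,2,3 (map FFFF.....)
[3] truncate(a, 2) — a=0,1 (map FF.......)
[4] create(b) — a=0,1 b=2 (map FFF......)
[5] unlink(a) — b=2 (map ..F......)
[6] append(b, 2) — b=2,0,1 (map FFF......)
[7] truncate(b, 2) — b=2,0 (map F.F......)
[8] truncate(b, 1) — b=2 (map ..F......)
[9] append(b, 1) — b=2,0 (map F.F......)

blocks(b) = [2, 0]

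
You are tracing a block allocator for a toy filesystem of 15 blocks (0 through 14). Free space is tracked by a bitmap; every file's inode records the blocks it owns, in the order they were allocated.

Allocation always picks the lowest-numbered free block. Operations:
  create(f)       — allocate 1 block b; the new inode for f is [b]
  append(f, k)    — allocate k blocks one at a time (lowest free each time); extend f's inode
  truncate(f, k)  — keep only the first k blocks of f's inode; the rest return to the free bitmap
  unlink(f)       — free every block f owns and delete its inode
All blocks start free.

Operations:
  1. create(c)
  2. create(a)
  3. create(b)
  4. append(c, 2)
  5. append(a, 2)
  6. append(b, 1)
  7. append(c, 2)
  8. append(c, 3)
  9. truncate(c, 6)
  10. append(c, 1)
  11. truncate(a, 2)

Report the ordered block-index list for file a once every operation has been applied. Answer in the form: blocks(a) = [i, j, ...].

  1. create(c)  ⇒  F..............  {c→[0]}
  2. create(a)  ⇒  FF.............  {a→[1]; c→[0]}
  3. create(b)  ⇒  FFF............  {a→[1]; b→[2]; c→[0]}
  4. append(c, 2)  ⇒  FFFFF..........  {a→[1]; b→[2]; c→[0, 3, 4]}
  5. append(a, 2)  ⇒  FFFFFFF........  {a→[1, 5, 6]; b→[2]; c→[0, 3, 4]}
  6. append(b, 1)  ⇒  FFFFFFFF.......  {a→[1, 5, 6]; b→[2, 7]; c→[0, 3, 4]}
  7. append(c, 2)  ⇒  FFFFFFFFFF.....  {a→[1, 5, 6]; b→[2, 7]; c→[0, 3, 4, 8, 9]}
  8. append(c, 3)  ⇒  FFFFFFFFFFFFF..  {a→[1, 5, 6]; b→[2, 7]; c→[0, 3, 4, 8, 9, 10, 11, 12]}
  9. truncate(c, 6)  ⇒  FFFFFFFFFFF....  {a→[1, 5, 6]; b→[2, 7]; c→[0, 3, 4, 8, 9, 10]}
  10. append(c, 1)  ⇒  FFFFFFFFFFFF...  {a→[1, 5, 6]; b→[2, 7]; c→[0, 3, 4, 8, 9, 10, 11]}
  11. truncate(a, 2)  ⇒  FFFFFF.FFFFF...  {a→[1, 5]; b→[2, 7]; c→[0, 3, 4, 8, 9, 10, 11]}

blocks(a) = [1, 5]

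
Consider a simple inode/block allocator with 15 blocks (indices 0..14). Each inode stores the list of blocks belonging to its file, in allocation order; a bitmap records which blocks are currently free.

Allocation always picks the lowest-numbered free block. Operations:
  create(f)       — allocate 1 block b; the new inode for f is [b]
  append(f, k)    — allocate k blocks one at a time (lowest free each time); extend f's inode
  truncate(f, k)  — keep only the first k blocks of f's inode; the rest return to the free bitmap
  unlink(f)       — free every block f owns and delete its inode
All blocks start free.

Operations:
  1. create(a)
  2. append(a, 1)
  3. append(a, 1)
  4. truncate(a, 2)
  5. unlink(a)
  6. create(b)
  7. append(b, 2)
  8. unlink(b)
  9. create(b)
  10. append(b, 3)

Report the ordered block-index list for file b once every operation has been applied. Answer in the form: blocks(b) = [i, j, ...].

create(a): bitmap=F.............. | a=[0]
append(a, 1): bitmap=FF............. | a=[0, 1]
append(a, 1): bitmap=FFF............ | a=[0, 1, 2]
truncate(a, 2): bitmap=FF............. | a=[0, 1]
unlink(a): bitmap=............... | 
create(b): bitmap=F.............. | b=[0]
append(b, 2): bitmap=FFF............ | b=[0, 1, 2]
unlink(b): bitmap=............... | 
create(b): bitmap=F.............. | b=[0]
append(b, 3): bitmap=FFFF........... | b=[0, 1, 2, 3]

blocks(b) = [0, 1, 2, 3]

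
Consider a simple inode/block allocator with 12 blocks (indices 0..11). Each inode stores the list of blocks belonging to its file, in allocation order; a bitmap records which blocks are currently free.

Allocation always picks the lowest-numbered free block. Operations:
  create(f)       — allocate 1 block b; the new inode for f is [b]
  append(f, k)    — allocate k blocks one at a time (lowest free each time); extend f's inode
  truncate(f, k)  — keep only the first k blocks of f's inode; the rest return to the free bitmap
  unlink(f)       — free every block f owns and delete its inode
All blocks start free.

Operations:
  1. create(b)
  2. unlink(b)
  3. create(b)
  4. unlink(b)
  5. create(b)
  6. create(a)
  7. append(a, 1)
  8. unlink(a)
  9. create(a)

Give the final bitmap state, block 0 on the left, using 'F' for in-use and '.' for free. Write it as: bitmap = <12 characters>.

bitmap = FF..........

[1] create(b) — b=0 (map F...........)
[2] unlink(b) —  (map ............)
[3] create(b) — b=0 (map F...........)
[4] unlink(b) —  (map ............)
[5] create(b) — b=0 (map F...........)
[6] create(a) — a=1 b=0 (map FF..........)
[7] append(a, 1) — a=1,2 b=0 (map FFF.........)
[8] unlink(a) — b=0 (map F...........)
[9] create(a) — a=1 b=0 (map FF..........)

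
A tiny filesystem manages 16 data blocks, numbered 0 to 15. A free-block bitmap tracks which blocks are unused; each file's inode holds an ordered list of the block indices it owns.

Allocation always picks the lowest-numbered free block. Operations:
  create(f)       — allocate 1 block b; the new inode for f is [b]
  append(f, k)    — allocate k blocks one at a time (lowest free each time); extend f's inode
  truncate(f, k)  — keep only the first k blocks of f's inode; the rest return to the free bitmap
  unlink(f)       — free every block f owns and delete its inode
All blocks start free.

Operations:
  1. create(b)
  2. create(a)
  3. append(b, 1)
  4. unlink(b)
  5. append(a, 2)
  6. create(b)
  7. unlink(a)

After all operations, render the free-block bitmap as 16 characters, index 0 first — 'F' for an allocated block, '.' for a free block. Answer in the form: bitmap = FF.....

bitmap = ...F............

  1. create(b)  ⇒  F...............  {b→[0]}
  2. create(a)  ⇒  FF..............  {a→[1]; b→[0]}
  3. append(b, 1)  ⇒  FFF.............  {a→[1]; b→[0, 2]}
  4. unlink(b)  ⇒  .F..............  {a→[1]}
  5. append(a, 2)  ⇒  FFF.............  {a→[1, 0, 2]}
  6. create(b)  ⇒  FFFF............  {a→[1, 0, 2]; b→[3]}
  7. unlink(a)  ⇒  ...F............  {b→[3]}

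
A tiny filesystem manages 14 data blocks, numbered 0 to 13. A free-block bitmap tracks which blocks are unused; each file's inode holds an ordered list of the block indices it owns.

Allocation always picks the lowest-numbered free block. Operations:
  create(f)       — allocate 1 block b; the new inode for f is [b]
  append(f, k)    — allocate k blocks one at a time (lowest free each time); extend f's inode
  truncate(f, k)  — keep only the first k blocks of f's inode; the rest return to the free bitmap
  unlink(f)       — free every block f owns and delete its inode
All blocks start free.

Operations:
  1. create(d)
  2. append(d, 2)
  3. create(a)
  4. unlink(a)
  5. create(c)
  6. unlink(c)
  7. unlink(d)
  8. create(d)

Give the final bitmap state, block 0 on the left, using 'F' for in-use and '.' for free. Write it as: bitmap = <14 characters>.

bitmap = F.............

  1. create(d)  ⇒  F.............  {d→[0]}
  2. append(d, 2)  ⇒  FFF...........  {d→[0, 1, 2]}
  3. create(a)  ⇒  FFFF..........  {a→[3]; d→[0, 1, 2]}
  4. unlink(a)  ⇒  FFF...........  {d→[0, 1, 2]}
  5. create(c)  ⇒  FFFF..........  {c→[3]; d→[0, 1, 2]}
  6. unlink(c)  ⇒  FFF...........  {d→[0, 1, 2]}
  7. unlink(d)  ⇒  ..............  {}
  8. create(d)  ⇒  F.............  {d→[0]}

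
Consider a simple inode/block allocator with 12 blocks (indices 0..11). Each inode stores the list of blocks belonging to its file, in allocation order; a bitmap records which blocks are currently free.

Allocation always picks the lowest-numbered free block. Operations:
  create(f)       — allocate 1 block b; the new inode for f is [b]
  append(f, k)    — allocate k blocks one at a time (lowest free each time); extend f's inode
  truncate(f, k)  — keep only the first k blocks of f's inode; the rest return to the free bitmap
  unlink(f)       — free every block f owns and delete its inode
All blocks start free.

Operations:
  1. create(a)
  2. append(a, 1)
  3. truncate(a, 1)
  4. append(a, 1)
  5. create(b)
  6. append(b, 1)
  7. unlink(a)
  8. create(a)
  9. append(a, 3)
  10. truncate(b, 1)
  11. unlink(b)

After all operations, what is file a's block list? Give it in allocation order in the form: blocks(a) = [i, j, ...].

create(a): bitmap=F........... | a=[0]
append(a, 1): bitmap=FF.......... | a=[0, 1]
truncate(a, 1): bitmap=F........... | a=[0]
append(a, 1): bitmap=FF.......... | a=[0, 1]
create(b): bitmap=FFF......... | a=[0, 1] b=[2]
append(b, 1): bitmap=FFFF........ | a=[0, 1] b=[2, 3]
unlink(a): bitmap=..FF........ | b=[2, 3]
create(a): bitmap=F.FF........ | a=[0] b=[2, 3]
append(a, 3): bitmap=FFFFFF...... | a=[0, 1, 4, 5] b=[2, 3]
truncate(b, 1): bitmap=FFF.FF...... | a=[0, 1, 4, 5] b=[2]
unlink(b): bitmap=FF..FF...... | a=[0, 1, 4, 5]

blocks(a) = [0, 1, 4, 5]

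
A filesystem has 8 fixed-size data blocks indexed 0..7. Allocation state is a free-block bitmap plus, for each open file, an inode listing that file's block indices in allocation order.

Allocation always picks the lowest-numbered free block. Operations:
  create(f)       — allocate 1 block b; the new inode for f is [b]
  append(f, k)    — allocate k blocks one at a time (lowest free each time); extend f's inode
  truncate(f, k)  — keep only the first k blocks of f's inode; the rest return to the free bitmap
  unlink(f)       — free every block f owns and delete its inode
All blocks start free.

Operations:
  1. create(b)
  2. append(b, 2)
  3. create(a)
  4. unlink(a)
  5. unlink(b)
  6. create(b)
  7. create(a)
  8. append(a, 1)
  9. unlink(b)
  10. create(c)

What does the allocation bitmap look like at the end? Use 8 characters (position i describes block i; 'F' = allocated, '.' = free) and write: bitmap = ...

bitmap = FFF.....

create(b): bitmap=F....... | b=[0]
append(b, 2): bitmap=FFF..... | b=[0, 1, 2]
create(a): bitmap=FFFF.... | a=[3] b=[0, 1, 2]
unlink(a): bitmap=FFF..... | b=[0, 1, 2]
unlink(b): bitmap=........ | 
create(b): bitmap=F....... | b=[0]
create(a): bitmap=FF...... | a=[1] b=[0]
append(a, 1): bitmap=FFF..... | a=[1, 2] b=[0]
unlink(b): bitmap=.FF..... | a=[1, 2]
create(c): bitmap=FFF..... | a=[1, 2] c=[0]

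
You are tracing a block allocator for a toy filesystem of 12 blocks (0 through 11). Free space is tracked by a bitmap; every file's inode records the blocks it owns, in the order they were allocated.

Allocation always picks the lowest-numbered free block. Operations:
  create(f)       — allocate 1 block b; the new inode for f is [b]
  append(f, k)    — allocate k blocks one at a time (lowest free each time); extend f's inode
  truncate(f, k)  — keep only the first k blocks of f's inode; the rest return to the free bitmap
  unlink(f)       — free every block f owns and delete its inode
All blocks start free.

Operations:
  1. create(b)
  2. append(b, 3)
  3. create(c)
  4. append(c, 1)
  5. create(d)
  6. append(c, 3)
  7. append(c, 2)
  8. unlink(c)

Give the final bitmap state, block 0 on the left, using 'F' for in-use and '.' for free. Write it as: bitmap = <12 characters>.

create(b): bitmap=F........... | b=[0]
append(b, 3): bitmap=FFFF........ | b=[0, 1, 2, 3]
create(c): bitmap=FFFFF....... | b=[0, 1, 2, 3] c=[4]
append(c, 1): bitmap=FFFFFF...... | b=[0, 1, 2, 3] c=[4, 5]
create(d): bitmap=FFFFFFF..... | b=[0, 1, 2, 3] c=[4, 5] d=[6]
append(c, 3): bitmap=FFFFFFFFFF.. | b=[0, 1, 2, 3] c=[4, 5, 7, 8, 9] d=[6]
append(c, 2): bitmap=FFFFFFFFFFFF | b=[0, 1, 2, 3] c=[4, 5, 7, 8, 9, 10, 11] d=[6]
unlink(c): bitmap=FFFF..F..... | b=[0, 1, 2, 3] d=[6]

bitmap = FFFF..F.....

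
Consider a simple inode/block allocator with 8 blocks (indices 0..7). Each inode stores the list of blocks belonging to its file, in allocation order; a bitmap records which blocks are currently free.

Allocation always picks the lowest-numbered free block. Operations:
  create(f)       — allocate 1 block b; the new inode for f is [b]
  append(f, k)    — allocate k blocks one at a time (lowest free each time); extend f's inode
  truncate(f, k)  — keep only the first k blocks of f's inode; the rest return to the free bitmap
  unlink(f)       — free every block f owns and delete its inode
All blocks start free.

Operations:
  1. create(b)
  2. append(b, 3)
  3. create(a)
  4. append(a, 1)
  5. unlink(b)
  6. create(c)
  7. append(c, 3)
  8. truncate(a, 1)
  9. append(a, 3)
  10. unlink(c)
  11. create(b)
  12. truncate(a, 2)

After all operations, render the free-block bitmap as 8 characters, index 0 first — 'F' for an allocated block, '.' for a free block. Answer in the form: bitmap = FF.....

after create(b) → b:[0]  free=[F.......]
after append(b, 3) → b:[0, 1, 2, 3]  free=[FFFF....]
after create(a) → a:[4], b:[0, 1, 2, 3]  free=[FFFFF...]
after append(a, 1) → a:[4, 5], b:[0, 1, 2, 3]  free=[FFFFFF..]
after unlink(b) → a:[4, 5]  free=[....FF..]
after create(c) → a:[4, 5], c:[0]  free=[F...FF..]
after append(c, 3) → a:[4, 5], c:[0, 1, 2, 3]  free=[FFFFFF..]
after truncate(a, 1) → a:[4], c:[0, 1, 2, 3]  free=[FFFFF...]
after append(a, 3) → a:[4, 5, 6, 7], c:[0, 1, 2, 3]  free=[FFFFFFFF]
after unlink(c) → a:[4, 5, 6, 7]  free=[....FFFF]
after create(b) → a:[4, 5, 6, 7], b:[0]  free=[F...FFFF]
after truncate(a, 2) → a:[4, 5], b:[0]  free=[F...FF..]

bitmap = F...FF..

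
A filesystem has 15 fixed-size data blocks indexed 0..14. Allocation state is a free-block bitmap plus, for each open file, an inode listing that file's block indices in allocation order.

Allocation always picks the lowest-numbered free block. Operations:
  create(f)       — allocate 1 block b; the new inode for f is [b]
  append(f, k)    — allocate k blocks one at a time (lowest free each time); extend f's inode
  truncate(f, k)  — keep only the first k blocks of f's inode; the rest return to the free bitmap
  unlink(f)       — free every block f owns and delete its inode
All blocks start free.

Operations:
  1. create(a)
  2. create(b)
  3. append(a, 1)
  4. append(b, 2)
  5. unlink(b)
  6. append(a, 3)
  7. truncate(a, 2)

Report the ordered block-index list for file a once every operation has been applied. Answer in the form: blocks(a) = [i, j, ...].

create(a): bitmap=F.............. | a=[0]
create(b): bitmap=FF............. | a=[0] b=[1]
append(a, 1): bitmap=FFF............ | a=[0, 2] b=[1]
append(b, 2): bitmap=FFFFF.......... | a=[0, 2] b=[1, 3, 4]
unlink(b): bitmap=F.F............ | a=[0, 2]
append(a, 3): bitmap=FFFFF.......... | a=[0, 2, 1, 3, 4]
truncate(a, 2): bitmap=F.F............ | a=[0, 2]

blocks(a) = [0, 2]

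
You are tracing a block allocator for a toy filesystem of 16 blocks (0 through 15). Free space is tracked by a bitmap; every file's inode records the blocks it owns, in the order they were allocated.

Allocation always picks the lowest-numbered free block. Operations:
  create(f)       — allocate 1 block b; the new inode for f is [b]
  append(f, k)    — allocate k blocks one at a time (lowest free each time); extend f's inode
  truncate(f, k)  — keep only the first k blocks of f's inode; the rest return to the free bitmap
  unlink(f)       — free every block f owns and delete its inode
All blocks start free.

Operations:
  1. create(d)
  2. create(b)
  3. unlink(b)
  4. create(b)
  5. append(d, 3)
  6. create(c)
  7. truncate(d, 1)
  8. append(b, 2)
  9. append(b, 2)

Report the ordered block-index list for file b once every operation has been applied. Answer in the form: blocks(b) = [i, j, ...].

after create(d) → d:[0]  free=[F...............]
after create(b) → b:[1], d:[0]  free=[FF..............]
after unlink(b) → d:[0]  free=[F...............]
after create(b) → b:[1], d:[0]  free=[FF..............]
after append(d, 3) → b:[1], d:[0, 2, 3, 4]  free=[FFFFF...........]
after create(c) → b:[1], c:[5], d:[0, 2, 3, 4]  free=[FFFFFF..........]
after truncate(d, 1) → b:[1], c:[5], d:[0]  free=[FF...F..........]
after append(b, 2) → b:[1, 2, 3], c:[5], d:[0]  free=[FFFF.F..........]
after append(b, 2) → b:[1, 2, 3, 4, 6], c:[5], d:[0]  free=[FFFFFFF.........]

blocks(b) = [1, 2, 3, 4, 6]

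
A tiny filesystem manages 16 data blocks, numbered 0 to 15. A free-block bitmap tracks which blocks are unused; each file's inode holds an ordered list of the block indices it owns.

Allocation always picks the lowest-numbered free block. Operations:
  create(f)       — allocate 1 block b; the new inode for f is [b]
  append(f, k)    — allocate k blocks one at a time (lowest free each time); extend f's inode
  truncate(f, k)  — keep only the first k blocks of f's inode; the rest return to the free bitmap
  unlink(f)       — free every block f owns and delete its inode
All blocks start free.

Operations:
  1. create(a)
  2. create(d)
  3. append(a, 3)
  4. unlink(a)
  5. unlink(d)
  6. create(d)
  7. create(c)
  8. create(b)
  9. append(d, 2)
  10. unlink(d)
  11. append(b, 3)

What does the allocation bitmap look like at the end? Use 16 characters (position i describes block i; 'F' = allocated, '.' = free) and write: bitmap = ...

bitmap = FFFFF...........

[1] create(a) — a=0 (map F...............)
[2] create(d) — a=0 d=1 (map FF..............)
[3] append(a, 3) — a=0,2,3,4 d=1 (map FFFFF...........)
[4] unlink(a) — d=1 (map .F..............)
[5] unlink(d) —  (map ................)
[6] create(d) — d=0 (map F...............)
[7] create(c) — c=1 d=0 (map FF..............)
[8] create(b) — b=2 c=1 d=0 (map FFF.............)
[9] append(d, 2) — b=2 c=1 d=0,3,4 (map FFFFF...........)
[10] unlink(d) — b=2 c=1 (map .FF.............)
[11] append(b, 3) — b=2,0,3,4 c=1 (map FFFFF...........)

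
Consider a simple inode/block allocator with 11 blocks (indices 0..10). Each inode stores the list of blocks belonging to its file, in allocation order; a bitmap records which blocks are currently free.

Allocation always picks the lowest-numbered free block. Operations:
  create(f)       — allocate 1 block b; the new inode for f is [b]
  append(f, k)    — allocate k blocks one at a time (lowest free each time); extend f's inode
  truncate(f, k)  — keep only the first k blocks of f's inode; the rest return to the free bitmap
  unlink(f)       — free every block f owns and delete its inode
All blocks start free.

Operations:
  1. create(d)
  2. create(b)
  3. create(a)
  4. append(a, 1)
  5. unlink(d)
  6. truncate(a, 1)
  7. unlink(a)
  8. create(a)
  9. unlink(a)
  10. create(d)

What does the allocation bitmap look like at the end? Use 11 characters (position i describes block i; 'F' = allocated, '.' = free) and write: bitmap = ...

  1. create(d)  ⇒  F..........  {d→[0]}
  2. create(b)  ⇒  FF.........  {b→[1]; d→[0]}
  3. create(a)  ⇒  FFF........  {a→[2]; b→[1]; d→[0]}
  4. append(a, 1)  ⇒  FFFF.......  {a→[2, 3]; b→[1]; d→[0]}
  5. unlink(d)  ⇒  .FFF.......  {a→[2, 3]; b→[1]}
  6. truncate(a, 1)  ⇒  .FF........  {a→[2]; b→[1]}
  7. unlink(a)  ⇒  .F.........  {b→[1]}
  8. create(a)  ⇒  FF.........  {a→[0]; b→[1]}
  9. unlink(a)  ⇒  .F.........  {b→[1]}
  10. create(d)  ⇒  FF.........  {b→[1]; d→[0]}

bitmap = FF.........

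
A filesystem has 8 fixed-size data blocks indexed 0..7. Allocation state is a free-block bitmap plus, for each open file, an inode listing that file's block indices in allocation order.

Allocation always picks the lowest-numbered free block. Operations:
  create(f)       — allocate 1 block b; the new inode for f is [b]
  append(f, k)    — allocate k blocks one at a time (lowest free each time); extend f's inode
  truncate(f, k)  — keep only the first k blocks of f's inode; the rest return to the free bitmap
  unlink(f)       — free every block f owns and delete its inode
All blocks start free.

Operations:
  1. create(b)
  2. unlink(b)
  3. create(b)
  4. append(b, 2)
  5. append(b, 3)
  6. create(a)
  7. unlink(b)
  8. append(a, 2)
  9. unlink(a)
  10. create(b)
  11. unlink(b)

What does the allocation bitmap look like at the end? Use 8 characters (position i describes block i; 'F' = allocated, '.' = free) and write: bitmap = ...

  1. create(b)  ⇒  F.......  {b→[0]}
  2. unlink(b)  ⇒  ........  {}
  3. create(b)  ⇒  F.......  {b→[0]}
  4. append(b, 2)  ⇒  FFF.....  {b→[0, 1, 2]}
  5. append(b, 3)  ⇒  FFFFFF..  {b→[0, 1, 2, 3, 4, 5]}
  6. create(a)  ⇒  FFFFFFF.  {a→[6]; b→[0, 1, 2, 3, 4, 5]}
  7. unlink(b)  ⇒  ......F.  {a→[6]}
  8. append(a, 2)  ⇒  FF....F.  {a→[6, 0, 1]}
  9. unlink(a)  ⇒  ........  {}
  10. create(b)  ⇒  F.......  {b→[0]}
  11. unlink(b)  ⇒  ........  {}

bitmap = ........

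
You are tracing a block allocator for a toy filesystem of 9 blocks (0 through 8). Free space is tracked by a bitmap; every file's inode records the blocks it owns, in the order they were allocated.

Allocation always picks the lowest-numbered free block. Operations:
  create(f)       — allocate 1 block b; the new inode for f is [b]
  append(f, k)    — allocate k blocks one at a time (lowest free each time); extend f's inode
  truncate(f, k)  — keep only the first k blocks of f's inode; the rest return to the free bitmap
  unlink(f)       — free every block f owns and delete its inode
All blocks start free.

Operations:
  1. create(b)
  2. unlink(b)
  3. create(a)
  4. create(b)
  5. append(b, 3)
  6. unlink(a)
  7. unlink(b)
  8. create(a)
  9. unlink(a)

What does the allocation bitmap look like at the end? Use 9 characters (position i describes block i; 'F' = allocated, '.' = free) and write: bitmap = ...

[1] create(b) — b=0 (map F........)
[2] unlink(b) —  (map .........)
[3] create(a) — a=0 (map F........)
[4] create(b) — a=0 b=1 (map FF.......)
[5] append(b, 3) — a=0 b=1,2,3,4 (map FFFFF....)
[6] unlink(a) — b=1,2,3,4 (map .FFFF....)
[7] unlink(b) —  (map .........)
[8] create(a) — a=0 (map F........)
[9] unlink(a) —  (map .........)

bitmap = .........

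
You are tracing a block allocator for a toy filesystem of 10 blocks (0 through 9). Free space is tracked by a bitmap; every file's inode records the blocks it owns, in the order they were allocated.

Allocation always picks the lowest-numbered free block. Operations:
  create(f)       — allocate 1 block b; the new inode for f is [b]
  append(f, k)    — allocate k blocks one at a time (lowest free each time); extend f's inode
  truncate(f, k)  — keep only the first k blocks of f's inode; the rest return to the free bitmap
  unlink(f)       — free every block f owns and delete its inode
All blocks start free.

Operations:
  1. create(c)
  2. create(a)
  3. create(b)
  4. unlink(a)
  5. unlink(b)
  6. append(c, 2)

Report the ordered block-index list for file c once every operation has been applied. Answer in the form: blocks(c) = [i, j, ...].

blocks(c) = [0, 1, 2]

create(c): bitmap=F......... | c=[0]
create(a): bitmap=FF........ | a=[1] c=[0]
create(b): bitmap=FFF....... | a=[1] b=[2] c=[0]
unlink(a): bitmap=F.F....... | b=[2] c=[0]
unlink(b): bitmap=F......... | c=[0]
append(c, 2): bitmap=FFF....... | c=[0, 1, 2]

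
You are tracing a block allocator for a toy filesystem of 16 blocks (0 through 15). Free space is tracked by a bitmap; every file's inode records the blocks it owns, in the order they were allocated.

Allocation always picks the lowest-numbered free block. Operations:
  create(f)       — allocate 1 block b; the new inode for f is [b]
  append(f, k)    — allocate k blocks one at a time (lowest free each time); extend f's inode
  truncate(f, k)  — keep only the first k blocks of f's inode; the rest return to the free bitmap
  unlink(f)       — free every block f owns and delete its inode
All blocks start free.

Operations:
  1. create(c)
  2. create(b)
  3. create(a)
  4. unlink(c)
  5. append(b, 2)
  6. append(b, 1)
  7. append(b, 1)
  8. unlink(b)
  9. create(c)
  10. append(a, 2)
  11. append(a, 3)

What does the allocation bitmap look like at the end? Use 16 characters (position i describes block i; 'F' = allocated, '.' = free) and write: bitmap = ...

create(c): bitmap=F............... | c=[0]
create(b): bitmap=FF.............. | b=[1] c=[0]
create(a): bitmap=FFF............. | a=[2] b=[1] c=[0]
unlink(c): bitmap=.FF............. | a=[2] b=[1]
append(b, 2): bitmap=FFFF............ | a=[2] b=[1, 0, 3]
append(b, 1): bitmap=FFFFF........... | a=[2] b=[1, 0, 3, 4]
append(b, 1): bitmap=FFFFFF.......... | a=[2] b=[1, 0, 3, 4, 5]
unlink(b): bitmap=..F............. | a=[2]
create(c): bitmap=F.F............. | a=[2] c=[0]
append(a, 2): bitmap=FFFF............ | a=[2, 1, 3] c=[0]
append(a, 3): bitmap=FFFFFFF......... | a=[2, 1, 3, 4, 5, 6] c=[0]

bitmap = FFFFFFF.........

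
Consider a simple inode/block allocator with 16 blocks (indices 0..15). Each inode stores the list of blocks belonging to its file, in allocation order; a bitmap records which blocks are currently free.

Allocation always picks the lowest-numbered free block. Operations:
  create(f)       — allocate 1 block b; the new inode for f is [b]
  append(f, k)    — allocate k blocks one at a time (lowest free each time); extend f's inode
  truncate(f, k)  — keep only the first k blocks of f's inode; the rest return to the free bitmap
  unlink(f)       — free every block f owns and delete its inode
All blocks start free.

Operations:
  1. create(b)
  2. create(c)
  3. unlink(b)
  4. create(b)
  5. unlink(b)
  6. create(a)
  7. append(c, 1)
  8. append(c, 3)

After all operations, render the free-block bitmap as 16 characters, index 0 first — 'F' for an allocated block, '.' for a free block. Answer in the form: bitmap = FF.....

[1] create(b) — b=0 (map F...............)
[2] create(c) — b=0 c=1 (map FF..............)
[3] unlink(b) — c=1 (map .F..............)
[4] create(b) — b=0 c=1 (map FF..............)
[5] unlink(b) — c=1 (map .F..............)
[6] create(a) — a=0 c=1 (map FF..............)
[7] append(c, 1) — a=0 c=1,2 (map FFF.............)
[8] append(c, 3) — a=0 c=1,2,3,4,5 (map FFFFFF..........)

bitmap = FFFFFF..........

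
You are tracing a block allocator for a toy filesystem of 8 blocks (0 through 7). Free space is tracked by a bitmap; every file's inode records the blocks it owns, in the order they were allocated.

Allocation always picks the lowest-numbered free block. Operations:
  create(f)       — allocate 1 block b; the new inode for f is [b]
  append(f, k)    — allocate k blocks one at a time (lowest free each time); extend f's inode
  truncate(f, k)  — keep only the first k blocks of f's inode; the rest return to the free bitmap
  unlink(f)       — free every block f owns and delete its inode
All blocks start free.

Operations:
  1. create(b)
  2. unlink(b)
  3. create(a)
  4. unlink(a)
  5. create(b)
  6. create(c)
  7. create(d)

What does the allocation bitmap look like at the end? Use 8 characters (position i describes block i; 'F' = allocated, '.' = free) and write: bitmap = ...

bitmap = FFF.....

create(b): bitmap=F....... | b=[0]
unlink(b): bitmap=........ | 
create(a): bitmap=F....... | a=[0]
unlink(a): bitmap=........ | 
create(b): bitmap=F....... | b=[0]
create(c): bitmap=FF...... | b=[0] c=[1]
create(d): bitmap=FFF..... | b=[0] c=[1] d=[2]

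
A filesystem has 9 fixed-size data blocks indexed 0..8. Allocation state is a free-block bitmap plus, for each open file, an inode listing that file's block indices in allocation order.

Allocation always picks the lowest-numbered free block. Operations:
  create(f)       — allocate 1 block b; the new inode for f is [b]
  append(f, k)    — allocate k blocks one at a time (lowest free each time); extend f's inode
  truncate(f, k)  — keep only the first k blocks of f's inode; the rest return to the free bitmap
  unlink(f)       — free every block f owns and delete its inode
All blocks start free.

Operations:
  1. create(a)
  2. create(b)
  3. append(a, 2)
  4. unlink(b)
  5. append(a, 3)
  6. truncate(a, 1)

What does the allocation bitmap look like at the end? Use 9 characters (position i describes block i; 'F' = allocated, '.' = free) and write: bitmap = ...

bitmap = F........

create(a): bitmap=F........ | a=[0]
create(b): bitmap=FF....... | a=[0] b=[1]
append(a, 2): bitmap=FFFF..... | a=[0, 2, 3] b=[1]
unlink(b): bitmap=F.FF..... | a=[0, 2, 3]
append(a, 3): bitmap=FFFFFF... | a=[0, 2, 3, 1, 4, 5]
truncate(a, 1): bitmap=F........ | a=[0]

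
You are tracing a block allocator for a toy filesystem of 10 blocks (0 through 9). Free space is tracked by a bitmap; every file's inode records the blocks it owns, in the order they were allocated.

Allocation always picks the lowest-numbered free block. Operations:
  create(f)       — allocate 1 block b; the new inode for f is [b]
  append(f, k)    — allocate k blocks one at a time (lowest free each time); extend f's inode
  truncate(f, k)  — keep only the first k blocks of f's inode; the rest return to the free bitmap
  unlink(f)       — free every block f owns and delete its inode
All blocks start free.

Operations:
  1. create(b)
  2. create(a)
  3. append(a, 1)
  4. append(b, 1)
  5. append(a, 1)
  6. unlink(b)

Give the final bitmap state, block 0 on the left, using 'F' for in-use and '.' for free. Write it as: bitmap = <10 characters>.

bitmap = .FF.F.....

create(b): bitmap=F......... | b=[0]
create(a): bitmap=FF........ | a=[1] b=[0]
append(a, 1): bitmap=FFF....... | a=[1, 2] b=[0]
append(b, 1): bitmap=FFFF...... | a=[1, 2] b=[0, 3]
append(a, 1): bitmap=FFFFF..... | a=[1, 2, 4] b=[0, 3]
unlink(b): bitmap=.FF.F..... | a=[1, 2, 4]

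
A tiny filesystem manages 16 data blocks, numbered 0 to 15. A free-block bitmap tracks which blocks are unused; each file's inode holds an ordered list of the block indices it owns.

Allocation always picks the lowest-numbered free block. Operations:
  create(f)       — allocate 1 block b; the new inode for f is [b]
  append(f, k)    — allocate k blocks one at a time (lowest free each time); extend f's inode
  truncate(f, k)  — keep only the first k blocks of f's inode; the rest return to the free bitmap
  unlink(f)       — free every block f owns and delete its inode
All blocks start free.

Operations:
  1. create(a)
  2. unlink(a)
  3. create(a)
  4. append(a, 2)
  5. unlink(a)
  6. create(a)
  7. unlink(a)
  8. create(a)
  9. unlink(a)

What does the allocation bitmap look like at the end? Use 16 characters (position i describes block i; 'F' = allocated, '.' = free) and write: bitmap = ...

after create(a) → a:[0]  free=[F...............]
after unlink(a) →   free=[................]
after create(a) → a:[0]  free=[F...............]
after append(a, 2) → a:[0, 1, 2]  free=[FFF.............]
after unlink(a) →   free=[................]
after create(a) → a:[0]  free=[F...............]
after unlink(a) →   free=[................]
after create(a) → a:[0]  free=[F...............]
after unlink(a) →   free=[................]

bitmap = ................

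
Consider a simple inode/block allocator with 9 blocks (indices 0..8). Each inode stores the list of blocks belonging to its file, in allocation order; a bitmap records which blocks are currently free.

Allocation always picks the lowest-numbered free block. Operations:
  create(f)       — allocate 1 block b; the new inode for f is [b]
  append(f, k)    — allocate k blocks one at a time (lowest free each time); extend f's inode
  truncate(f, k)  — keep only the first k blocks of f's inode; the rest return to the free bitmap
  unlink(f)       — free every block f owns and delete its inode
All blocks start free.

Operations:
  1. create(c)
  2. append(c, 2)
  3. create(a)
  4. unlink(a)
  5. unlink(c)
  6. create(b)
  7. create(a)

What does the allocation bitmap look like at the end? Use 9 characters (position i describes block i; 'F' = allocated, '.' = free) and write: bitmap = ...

bitmap = FF.......

  1. create(c)  ⇒  F........  {c→[0]}
  2. append(c, 2)  ⇒  FFF......  {c→[0, 1, 2]}
  3. create(a)  ⇒  FFFF.....  {a→[3]; c→[0, 1, 2]}
  4. unlink(a)  ⇒  FFF......  {c→[0, 1, 2]}
  5. unlink(c)  ⇒  .........  {}
  6. create(b)  ⇒  F........  {b→[0]}
  7. create(a)  ⇒  FF.......  {a→[1]; b→[0]}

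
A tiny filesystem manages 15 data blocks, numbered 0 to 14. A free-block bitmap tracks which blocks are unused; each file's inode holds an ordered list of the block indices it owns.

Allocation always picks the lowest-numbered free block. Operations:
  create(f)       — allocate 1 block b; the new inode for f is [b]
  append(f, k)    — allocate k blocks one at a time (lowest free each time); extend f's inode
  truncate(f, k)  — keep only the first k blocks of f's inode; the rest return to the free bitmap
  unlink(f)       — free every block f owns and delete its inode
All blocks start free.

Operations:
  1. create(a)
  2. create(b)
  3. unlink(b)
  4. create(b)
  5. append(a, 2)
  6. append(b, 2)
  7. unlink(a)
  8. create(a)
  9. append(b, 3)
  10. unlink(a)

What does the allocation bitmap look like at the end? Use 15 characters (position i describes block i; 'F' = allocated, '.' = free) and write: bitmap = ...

bitmap = .FFFFFF........

after create(a) → a:[0]  free=[F..............]
after create(b) → a:[0], b:[1]  free=[FF.............]
after unlink(b) → a:[0]  free=[F..............]
after create(b) → a:[0], b:[1]  free=[FF.............]
after append(a, 2) → a:[0, 2, 3], b:[1]  free=[FFFF...........]
after append(b, 2) → a:[0, 2, 3], b:[1, 4, 5]  free=[FFFFFF.........]
after unlink(a) → b:[1, 4, 5]  free=[.F..FF.........]
after create(a) → a:[0], b:[1, 4, 5]  free=[FF..FF.........]
after append(b, 3) → a:[0], b:[1, 4, 5, 2, 3, 6]  free=[FFFFFFF........]
after unlink(a) → b:[1, 4, 5, 2, 3, 6]  free=[.FFFFFF........]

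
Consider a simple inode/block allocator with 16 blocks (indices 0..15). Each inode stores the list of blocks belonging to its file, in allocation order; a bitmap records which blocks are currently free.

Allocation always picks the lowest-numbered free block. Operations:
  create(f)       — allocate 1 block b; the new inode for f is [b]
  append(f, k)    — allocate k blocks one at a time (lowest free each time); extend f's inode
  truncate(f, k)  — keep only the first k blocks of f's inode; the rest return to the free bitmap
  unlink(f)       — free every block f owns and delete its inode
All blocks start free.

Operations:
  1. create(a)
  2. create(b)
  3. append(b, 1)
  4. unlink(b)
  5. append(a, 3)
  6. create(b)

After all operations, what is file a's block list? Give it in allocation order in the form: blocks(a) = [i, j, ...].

blocks(a) = [0, 1, 2, 3]

  1. create(a)  ⇒  F...............  {a→[0]}
  2. create(b)  ⇒  FF..............  {a→[0]; b→[1]}
  3. append(b, 1)  ⇒  FFF.............  {a→[0]; b→[1, 2]}
  4. unlink(b)  ⇒  F...............  {a→[0]}
  5. append(a, 3)  ⇒  FFFF............  {a→[0, 1, 2, 3]}
  6. create(b)  ⇒  FFFFF...........  {a→[0, 1, 2, 3]; b→[4]}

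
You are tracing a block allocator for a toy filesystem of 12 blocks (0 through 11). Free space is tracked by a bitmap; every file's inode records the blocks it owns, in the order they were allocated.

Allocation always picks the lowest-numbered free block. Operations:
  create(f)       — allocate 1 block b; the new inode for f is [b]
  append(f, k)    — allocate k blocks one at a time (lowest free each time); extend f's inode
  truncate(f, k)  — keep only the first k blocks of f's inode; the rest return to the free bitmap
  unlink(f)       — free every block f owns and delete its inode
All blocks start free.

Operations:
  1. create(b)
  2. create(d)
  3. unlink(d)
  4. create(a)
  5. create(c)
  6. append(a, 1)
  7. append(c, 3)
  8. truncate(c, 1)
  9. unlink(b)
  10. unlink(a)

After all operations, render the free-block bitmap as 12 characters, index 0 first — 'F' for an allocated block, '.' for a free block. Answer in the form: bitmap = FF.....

bitmap = ..F.........

after create(b) → b:[0]  free=[F...........]
after create(d) → b:[0], d:[1]  free=[FF..........]
after unlink(d) → b:[0]  free=[F...........]
after create(a) → a:[1], b:[0]  free=[FF..........]
after create(c) → a:[1], b:[0], c:[2]  free=[FFF.........]
after append(a, 1) → a:[1, 3], b:[0], c:[2]  free=[FFFF........]
after append(c, 3) → a:[1, 3], b:[0], c:[2, 4, 5, 6]  free=[FFFFFFF.....]
after truncate(c, 1) → a:[1, 3], b:[0], c:[2]  free=[FFFF........]
after unlink(b) → a:[1, 3], c:[2]  free=[.FFF........]
after unlink(a) → c:[2]  free=[..F.........]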